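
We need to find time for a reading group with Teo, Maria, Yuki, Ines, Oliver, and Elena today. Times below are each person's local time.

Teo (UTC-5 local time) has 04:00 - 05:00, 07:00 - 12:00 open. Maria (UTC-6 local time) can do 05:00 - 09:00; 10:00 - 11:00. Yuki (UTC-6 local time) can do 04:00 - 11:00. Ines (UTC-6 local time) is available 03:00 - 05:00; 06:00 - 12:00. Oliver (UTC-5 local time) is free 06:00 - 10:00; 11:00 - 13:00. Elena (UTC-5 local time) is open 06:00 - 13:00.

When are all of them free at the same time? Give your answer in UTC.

12:00-15:00, 16:00-17:00

Teo in UTC: 09:00-10:00, 12:00-17:00 (add 5h to convert from UTC-5).
Maria in UTC: 11:00-15:00, 16:00-17:00 (add 6h to convert from UTC-6).
Yuki in UTC: 10:00-17:00 (add 6h to convert from UTC-6).
Ines in UTC: 09:00-11:00, 12:00-18:00 (add 6h to convert from UTC-6).
Oliver in UTC: 11:00-15:00, 16:00-18:00 (add 5h to convert from UTC-5).
Elena in UTC: 11:00-18:00 (add 5h to convert from UTC-5).
Teo ∩ Maria: 12:00-15:00, 16:00-17:00.
Teo ∩ Maria ∩ Yuki: 12:00-15:00, 16:00-17:00.
Teo ∩ Maria ∩ Yuki ∩ Ines: 12:00-15:00, 16:00-17:00.
Teo ∩ Maria ∩ Yuki ∩ Ines ∩ Oliver: 12:00-15:00, 16:00-17:00.
Teo ∩ Maria ∩ Yuki ∩ Ines ∩ Oliver ∩ Elena: 12:00-15:00, 16:00-17:00.
Those are the intersection windows.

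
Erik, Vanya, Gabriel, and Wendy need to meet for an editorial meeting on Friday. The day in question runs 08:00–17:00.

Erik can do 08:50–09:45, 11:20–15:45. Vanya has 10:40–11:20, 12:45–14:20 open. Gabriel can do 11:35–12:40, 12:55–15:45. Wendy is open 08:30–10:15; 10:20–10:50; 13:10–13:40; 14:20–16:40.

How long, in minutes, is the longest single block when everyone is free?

Erik ∩ Vanya: 12:45-14:20.
Erik ∩ Vanya ∩ Gabriel: 12:55-14:20.
Erik ∩ Vanya ∩ Gabriel ∩ Wendy: 13:10-13:40.
The longest is 13:10-13:40 at 30 minutes.

30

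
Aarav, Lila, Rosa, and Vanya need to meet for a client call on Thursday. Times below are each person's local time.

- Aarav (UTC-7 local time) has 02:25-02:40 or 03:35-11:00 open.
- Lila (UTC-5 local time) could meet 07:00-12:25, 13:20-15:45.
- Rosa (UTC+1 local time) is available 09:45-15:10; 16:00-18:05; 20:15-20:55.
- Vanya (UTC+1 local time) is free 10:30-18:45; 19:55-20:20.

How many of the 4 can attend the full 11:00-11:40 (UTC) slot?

3

Aarav in UTC: 09:25-09:40, 10:35-18:00 (add 7h to convert from UTC-7).
Lila in UTC: 12:00-17:25, 18:20-20:45 (add 5h to convert from UTC-5).
Rosa in UTC: 08:45-14:10, 15:00-17:05, 19:15-19:55 (subtract 1h to convert from UTC+1).
Vanya in UTC: 09:30-17:45, 18:55-19:20 (subtract 1h to convert from UTC+1).
Aarav, Rosa, and Vanya can make the full 11:00-11:40 slot — that's 3.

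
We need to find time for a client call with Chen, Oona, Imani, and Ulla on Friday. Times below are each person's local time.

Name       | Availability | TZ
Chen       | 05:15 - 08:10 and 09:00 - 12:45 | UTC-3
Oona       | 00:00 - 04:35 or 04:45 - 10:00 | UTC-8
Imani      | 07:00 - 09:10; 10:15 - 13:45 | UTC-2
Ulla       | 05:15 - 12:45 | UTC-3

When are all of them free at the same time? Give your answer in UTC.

Chen in UTC: 08:15-11:10, 12:00-15:45 (add 3h to convert from UTC-3).
Oona in UTC: 08:00-12:35, 12:45-18:00 (add 8h to convert from UTC-8).
Imani in UTC: 09:00-11:10, 12:15-15:45 (add 2h to convert from UTC-2).
Ulla in UTC: 08:15-15:45 (add 3h to convert from UTC-3).
Chen ∩ Oona: 08:15-11:10, 12:00-12:35, 12:45-15:45.
Chen ∩ Oona ∩ Imani: 09:00-11:10, 12:15-12:35, 12:45-15:45.
Chen ∩ Oona ∩ Imani ∩ Ulla: 09:00-11:10, 12:15-12:35, 12:45-15:45.

09:00-11:10, 12:15-12:35, 12:45-15:45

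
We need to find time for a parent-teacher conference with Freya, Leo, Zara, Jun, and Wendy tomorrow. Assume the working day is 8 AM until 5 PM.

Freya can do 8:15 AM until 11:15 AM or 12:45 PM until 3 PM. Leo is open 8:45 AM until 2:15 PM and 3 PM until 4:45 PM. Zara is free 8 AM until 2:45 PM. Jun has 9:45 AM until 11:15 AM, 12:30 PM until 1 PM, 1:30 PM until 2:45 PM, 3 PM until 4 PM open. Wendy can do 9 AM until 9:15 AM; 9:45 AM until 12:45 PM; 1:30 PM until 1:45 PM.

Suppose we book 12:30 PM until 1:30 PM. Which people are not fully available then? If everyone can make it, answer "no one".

Freya, Jun, Wendy

Freya: not fully free for 12:30-13:30. Leo: free for 12:30-13:30. Zara: free for 12:30-13:30. Jun: not fully free for 12:30-13:30. Wendy: not fully free for 12:30-13:30.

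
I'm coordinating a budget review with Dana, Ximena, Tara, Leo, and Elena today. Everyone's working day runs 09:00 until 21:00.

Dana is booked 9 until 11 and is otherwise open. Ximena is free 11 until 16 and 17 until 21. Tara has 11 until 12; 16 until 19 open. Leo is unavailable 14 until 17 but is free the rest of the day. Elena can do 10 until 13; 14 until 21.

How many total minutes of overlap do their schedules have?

180

Dana free: 11:00-21:00 (invert busy blocks within the working day).
Ximena free: 11:00-16:00, 17:00-21:00.
Tara free: 11:00-12:00, 16:00-19:00.
Leo free: 09:00-14:00, 17:00-21:00 (invert busy blocks within the working day).
Elena free: 10:00-13:00, 14:00-21:00.
Dana ∩ Ximena: 11:00-16:00, 17:00-21:00.
Dana ∩ Ximena ∩ Tara: 11:00-12:00, 17:00-19:00.
Dana ∩ Ximena ∩ Tara ∩ Leo: 11:00-12:00, 17:00-19:00.
Dana ∩ Ximena ∩ Tara ∩ Leo ∩ Elena: 11:00-12:00, 17:00-19:00.
Those are the intersection windows.
Summing the common windows: 60 + 120 = 180 minutes.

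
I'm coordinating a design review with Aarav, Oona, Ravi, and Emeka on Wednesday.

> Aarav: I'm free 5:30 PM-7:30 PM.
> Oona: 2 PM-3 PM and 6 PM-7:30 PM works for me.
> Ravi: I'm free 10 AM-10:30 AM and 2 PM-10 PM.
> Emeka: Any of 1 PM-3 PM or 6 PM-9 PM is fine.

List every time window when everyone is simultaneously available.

18:00-19:30

Aarav ∩ Oona: 18:00-19:30.
Aarav ∩ Oona ∩ Ravi: 18:00-19:30.
Aarav ∩ Oona ∩ Ravi ∩ Emeka: 18:00-19:30.
Those are the intersection windows.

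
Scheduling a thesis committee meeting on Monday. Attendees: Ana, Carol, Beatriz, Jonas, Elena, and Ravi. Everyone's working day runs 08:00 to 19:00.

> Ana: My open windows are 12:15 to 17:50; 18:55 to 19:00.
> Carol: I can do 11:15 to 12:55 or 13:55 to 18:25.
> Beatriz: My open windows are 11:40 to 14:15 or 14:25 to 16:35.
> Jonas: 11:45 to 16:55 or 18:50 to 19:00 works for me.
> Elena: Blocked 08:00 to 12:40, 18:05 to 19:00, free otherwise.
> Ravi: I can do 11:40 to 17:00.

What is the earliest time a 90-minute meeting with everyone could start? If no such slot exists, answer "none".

Ana free: 12:15-17:50, 18:55-19:00.
Carol free: 11:15-12:55, 13:55-18:25.
Beatriz free: 11:40-14:15, 14:25-16:35.
Jonas free: 11:45-16:55, 18:50-19:00.
Elena free: 12:40-18:05 (invert busy blocks within the working day).
Ravi free: 11:40-17:00.
Ana ∩ Carol: 12:15-12:55, 13:55-17:50.
Ana ∩ Carol ∩ Beatriz: 12:15-12:55, 13:55-14:15, 14:25-16:35.
Ana ∩ Carol ∩ Beatriz ∩ Jonas: 12:15-12:55, 13:55-14:15, 14:25-16:35.
Ana ∩ Carol ∩ Beatriz ∩ Jonas ∩ Elena: 12:40-12:55, 13:55-14:15, 14:25-16:35.
Ana ∩ Carol ∩ Beatriz ∩ Jonas ∩ Elena ∩ Ravi: 12:40-12:55, 13:55-14:15, 14:25-16:35.
The first common window of at least 90 minutes is 14:25-16:35, so the earliest start is 14:25.

14:25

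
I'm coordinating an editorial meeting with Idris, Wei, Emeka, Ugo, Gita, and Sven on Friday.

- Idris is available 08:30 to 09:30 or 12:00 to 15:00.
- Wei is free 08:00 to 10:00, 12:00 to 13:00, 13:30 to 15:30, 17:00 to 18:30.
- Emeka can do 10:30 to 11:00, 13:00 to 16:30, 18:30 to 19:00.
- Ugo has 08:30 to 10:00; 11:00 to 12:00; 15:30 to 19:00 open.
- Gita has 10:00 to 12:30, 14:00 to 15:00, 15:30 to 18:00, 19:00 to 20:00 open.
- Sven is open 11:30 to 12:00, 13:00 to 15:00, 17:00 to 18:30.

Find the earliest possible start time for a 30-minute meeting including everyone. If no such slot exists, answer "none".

Idris ∩ Wei: 08:30-09:30, 12:00-13:00, 13:30-15:00.
Idris ∩ Wei ∩ Emeka: 13:30-15:00.
Idris ∩ Wei ∩ Emeka ∩ Ugo: ∅.
Idris ∩ Wei ∩ Emeka ∩ Ugo ∩ Gita: ∅.
Idris ∩ Wei ∩ Emeka ∩ Ugo ∩ Gita ∩ Sven: ∅.
There is no time when everyone is free.
No common window is at least 30 minutes long.

none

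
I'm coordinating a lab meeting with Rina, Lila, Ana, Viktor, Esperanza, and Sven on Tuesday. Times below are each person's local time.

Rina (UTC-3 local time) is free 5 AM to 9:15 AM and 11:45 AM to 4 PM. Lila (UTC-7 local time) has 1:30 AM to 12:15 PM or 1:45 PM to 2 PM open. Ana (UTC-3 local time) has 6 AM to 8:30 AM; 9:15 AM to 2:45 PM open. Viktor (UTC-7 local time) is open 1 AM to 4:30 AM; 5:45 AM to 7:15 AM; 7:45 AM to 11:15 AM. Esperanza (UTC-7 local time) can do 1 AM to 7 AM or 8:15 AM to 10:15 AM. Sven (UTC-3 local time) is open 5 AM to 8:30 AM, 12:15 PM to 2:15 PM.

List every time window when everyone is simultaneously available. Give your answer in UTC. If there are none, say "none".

09:00-11:30, 15:15-17:15

Rina in UTC: 08:00-12:15, 14:45-19:00 (add 3h to convert from UTC-3).
Lila in UTC: 08:30-19:15, 20:45-21:00 (add 7h to convert from UTC-7).
Ana in UTC: 09:00-11:30, 12:15-17:45 (add 3h to convert from UTC-3).
Viktor in UTC: 08:00-11:30, 12:45-14:15, 14:45-18:15 (add 7h to convert from UTC-7).
Esperanza in UTC: 08:00-14:00, 15:15-17:15 (add 7h to convert from UTC-7).
Sven in UTC: 08:00-11:30, 15:15-17:15 (add 3h to convert from UTC-3).
Rina ∩ Lila: 08:30-12:15, 14:45-19:00.
Rina ∩ Lila ∩ Ana: 09:00-11:30, 14:45-17:45.
Rina ∩ Lila ∩ Ana ∩ Viktor: 09:00-11:30, 14:45-17:45.
Rina ∩ Lila ∩ Ana ∩ Viktor ∩ Esperanza: 09:00-11:30, 15:15-17:15.
Rina ∩ Lila ∩ Ana ∩ Viktor ∩ Esperanza ∩ Sven: 09:00-11:30, 15:15-17:15.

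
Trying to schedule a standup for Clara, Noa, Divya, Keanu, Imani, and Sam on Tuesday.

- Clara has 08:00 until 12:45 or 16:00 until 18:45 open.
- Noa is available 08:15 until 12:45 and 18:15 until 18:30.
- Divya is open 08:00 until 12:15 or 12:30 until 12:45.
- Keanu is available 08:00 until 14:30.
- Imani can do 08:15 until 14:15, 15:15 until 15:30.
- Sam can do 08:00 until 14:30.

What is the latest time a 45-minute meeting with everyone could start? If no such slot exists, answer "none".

11:30

Clara ∩ Noa: 08:15-12:45, 18:15-18:30.
Clara ∩ Noa ∩ Divya: 08:15-12:15, 12:30-12:45.
Clara ∩ Noa ∩ Divya ∩ Keanu: 08:15-12:15, 12:30-12:45.
Clara ∩ Noa ∩ Divya ∩ Keanu ∩ Imani: 08:15-12:15, 12:30-12:45.
Clara ∩ Noa ∩ Divya ∩ Keanu ∩ Imani ∩ Sam: 08:15-12:15, 12:30-12:45.
The last common window of at least 45 minutes is 08:15-12:15; a 45-minute meeting can start as late as 11:30 and still end by 12:15.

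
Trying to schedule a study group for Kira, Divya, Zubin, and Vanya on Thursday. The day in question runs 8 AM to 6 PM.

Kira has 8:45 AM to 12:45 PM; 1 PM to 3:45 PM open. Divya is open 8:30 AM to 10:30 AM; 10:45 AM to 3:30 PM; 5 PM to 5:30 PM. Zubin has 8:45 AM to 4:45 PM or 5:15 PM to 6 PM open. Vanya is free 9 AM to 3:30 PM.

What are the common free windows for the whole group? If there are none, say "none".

09:00-10:30, 10:45-12:45, 13:00-15:30

Kira ∩ Divya: 08:45-10:30, 10:45-12:45, 13:00-15:30.
Kira ∩ Divya ∩ Zubin: 08:45-10:30, 10:45-12:45, 13:00-15:30.
Kira ∩ Divya ∩ Zubin ∩ Vanya: 09:00-10:30, 10:45-12:45, 13:00-15:30.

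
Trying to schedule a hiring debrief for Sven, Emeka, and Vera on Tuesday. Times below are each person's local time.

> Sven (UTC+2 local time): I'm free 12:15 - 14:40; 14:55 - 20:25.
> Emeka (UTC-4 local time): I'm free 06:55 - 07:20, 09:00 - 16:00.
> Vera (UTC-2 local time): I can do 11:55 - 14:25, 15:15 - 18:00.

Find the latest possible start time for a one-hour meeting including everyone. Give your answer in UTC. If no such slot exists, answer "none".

17:25

Sven in UTC: 10:15-12:40, 12:55-18:25 (subtract 2h to convert from UTC+2).
Emeka in UTC: 10:55-11:20, 13:00-20:00 (add 4h to convert from UTC-4).
Vera in UTC: 13:55-16:25, 17:15-20:00 (add 2h to convert from UTC-2).
Sven ∩ Emeka: 10:55-11:20, 13:00-18:25.
Sven ∩ Emeka ∩ Vera: 13:55-16:25, 17:15-18:25.
The last common window of at least 60 minutes is 17:15-18:25; a 60-minute meeting can start as late as 17:25 and still end by 18:25.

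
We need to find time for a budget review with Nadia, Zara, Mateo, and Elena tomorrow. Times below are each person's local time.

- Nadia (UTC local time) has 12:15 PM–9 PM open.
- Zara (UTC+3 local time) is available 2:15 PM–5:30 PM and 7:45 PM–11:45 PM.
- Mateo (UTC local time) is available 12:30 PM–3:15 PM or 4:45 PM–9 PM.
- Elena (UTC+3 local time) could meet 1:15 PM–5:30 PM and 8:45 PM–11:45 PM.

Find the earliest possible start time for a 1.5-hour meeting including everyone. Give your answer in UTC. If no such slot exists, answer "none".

Nadia in UTC: 12:15-21:00.
Zara in UTC: 11:15-14:30, 16:45-20:45 (subtract 3h to convert from UTC+3).
Mateo in UTC: 12:30-15:15, 16:45-21:00.
Elena in UTC: 10:15-14:30, 17:45-20:45 (subtract 3h to convert from UTC+3).
Nadia ∩ Zara: 12:15-14:30, 16:45-20:45.
Nadia ∩ Zara ∩ Mateo: 12:30-14:30, 16:45-20:45.
Nadia ∩ Zara ∩ Mateo ∩ Elena: 12:30-14:30, 17:45-20:45.
So the common availability across everyone is 12:30-14:30, 17:45-20:45.
The first common window of at least 90 minutes is 12:30-14:30, so the earliest start is 12:30.

12:30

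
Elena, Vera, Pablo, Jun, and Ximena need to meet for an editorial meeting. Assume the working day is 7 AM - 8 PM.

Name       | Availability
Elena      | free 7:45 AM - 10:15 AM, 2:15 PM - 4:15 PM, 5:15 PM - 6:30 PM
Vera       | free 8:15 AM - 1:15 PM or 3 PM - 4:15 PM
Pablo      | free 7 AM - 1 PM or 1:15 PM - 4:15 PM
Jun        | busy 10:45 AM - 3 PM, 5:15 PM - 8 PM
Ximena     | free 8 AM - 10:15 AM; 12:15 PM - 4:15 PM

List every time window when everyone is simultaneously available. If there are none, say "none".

08:15-10:15, 15:00-16:15

Elena free: 07:45-10:15, 14:15-16:15, 17:15-18:30.
Vera free: 08:15-13:15, 15:00-16:15.
Pablo free: 07:00-13:00, 13:15-16:15.
Jun free: 07:00-10:45, 15:00-17:15 (invert busy blocks within the working day).
Ximena free: 08:00-10:15, 12:15-16:15.
Elena ∩ Vera: 08:15-10:15, 15:00-16:15.
Elena ∩ Vera ∩ Pablo: 08:15-10:15, 15:00-16:15.
Elena ∩ Vera ∩ Pablo ∩ Jun: 08:15-10:15, 15:00-16:15.
Elena ∩ Vera ∩ Pablo ∩ Jun ∩ Ximena: 08:15-10:15, 15:00-16:15.
So the common availability across everyone is 08:15-10:15, 15:00-16:15.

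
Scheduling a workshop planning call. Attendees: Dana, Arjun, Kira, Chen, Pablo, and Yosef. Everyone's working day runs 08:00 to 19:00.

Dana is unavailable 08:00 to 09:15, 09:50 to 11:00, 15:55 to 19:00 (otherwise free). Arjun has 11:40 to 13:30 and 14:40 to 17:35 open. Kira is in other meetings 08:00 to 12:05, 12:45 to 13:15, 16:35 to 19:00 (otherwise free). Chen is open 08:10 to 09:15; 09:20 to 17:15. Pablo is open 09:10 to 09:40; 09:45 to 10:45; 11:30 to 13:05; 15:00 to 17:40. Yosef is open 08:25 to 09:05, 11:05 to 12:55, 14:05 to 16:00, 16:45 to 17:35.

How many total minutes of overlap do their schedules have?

95

Dana free: 09:15-09:50, 11:00-15:55 (invert busy blocks within the working day).
Arjun free: 11:40-13:30, 14:40-17:35.
Kira free: 12:05-12:45, 13:15-16:35 (invert busy blocks within the working day).
Chen free: 08:10-09:15, 09:20-17:15.
Pablo free: 09:10-09:40, 09:45-10:45, 11:30-13:05, 15:00-17:40.
Yosef free: 08:25-09:05, 11:05-12:55, 14:05-16:00, 16:45-17:35.
Dana ∩ Arjun: 11:40-13:30, 14:40-15:55.
Dana ∩ Arjun ∩ Kira: 12:05-12:45, 13:15-13:30, 14:40-15:55.
Dana ∩ Arjun ∩ Kira ∩ Chen: 12:05-12:45, 13:15-13:30, 14:40-15:55.
Dana ∩ Arjun ∩ Kira ∩ Chen ∩ Pablo: 12:05-12:45, 15:00-15:55.
Dana ∩ Arjun ∩ Kira ∩ Chen ∩ Pablo ∩ Yosef: 12:05-12:45, 15:00-15:55.
So the common availability across everyone is 12:05-12:45, 15:00-15:55.
Summing the common windows: 40 + 55 = 95 minutes.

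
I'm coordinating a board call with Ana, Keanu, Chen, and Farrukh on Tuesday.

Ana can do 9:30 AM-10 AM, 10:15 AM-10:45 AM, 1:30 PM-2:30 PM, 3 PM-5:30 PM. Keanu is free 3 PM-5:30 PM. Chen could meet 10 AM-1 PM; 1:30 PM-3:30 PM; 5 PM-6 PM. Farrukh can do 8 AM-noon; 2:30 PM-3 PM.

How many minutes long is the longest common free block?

0

Ana ∩ Keanu: 15:00-17:30.
Ana ∩ Keanu ∩ Chen: 15:00-15:30, 17:00-17:30.
Ana ∩ Keanu ∩ Chen ∩ Farrukh: ∅.
There is no time when everyone is free.
No common window exists, so the longest block is 0 minutes.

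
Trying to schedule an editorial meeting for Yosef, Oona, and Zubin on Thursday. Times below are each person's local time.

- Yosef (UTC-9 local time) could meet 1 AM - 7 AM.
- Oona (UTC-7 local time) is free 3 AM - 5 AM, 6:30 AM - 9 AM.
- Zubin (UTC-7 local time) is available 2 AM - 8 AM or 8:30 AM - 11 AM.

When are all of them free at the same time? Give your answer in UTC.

10:00-12:00, 13:30-15:00, 15:30-16:00

Yosef in UTC: 10:00-16:00 (add 9h to convert from UTC-9).
Oona in UTC: 10:00-12:00, 13:30-16:00 (add 7h to convert from UTC-7).
Zubin in UTC: 09:00-15:00, 15:30-18:00 (add 7h to convert from UTC-7).
Yosef ∩ Oona: 10:00-12:00, 13:30-16:00.
Yosef ∩ Oona ∩ Zubin: 10:00-12:00, 13:30-15:00, 15:30-16:00.
Those are the intersection windows.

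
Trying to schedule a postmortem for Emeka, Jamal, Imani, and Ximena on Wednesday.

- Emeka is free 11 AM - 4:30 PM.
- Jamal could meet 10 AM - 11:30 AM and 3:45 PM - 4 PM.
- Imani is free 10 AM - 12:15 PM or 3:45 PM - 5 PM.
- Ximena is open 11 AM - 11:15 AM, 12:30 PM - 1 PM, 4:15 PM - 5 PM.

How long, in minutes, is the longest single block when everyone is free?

15

Emeka ∩ Jamal: 11:00-11:30, 15:45-16:00.
Emeka ∩ Jamal ∩ Imani: 11:00-11:30, 15:45-16:00.
Emeka ∩ Jamal ∩ Imani ∩ Ximena: 11:00-11:15.
So the common availability across everyone is 11:00-11:15.
The longest is 11:00-11:15 at 15 minutes.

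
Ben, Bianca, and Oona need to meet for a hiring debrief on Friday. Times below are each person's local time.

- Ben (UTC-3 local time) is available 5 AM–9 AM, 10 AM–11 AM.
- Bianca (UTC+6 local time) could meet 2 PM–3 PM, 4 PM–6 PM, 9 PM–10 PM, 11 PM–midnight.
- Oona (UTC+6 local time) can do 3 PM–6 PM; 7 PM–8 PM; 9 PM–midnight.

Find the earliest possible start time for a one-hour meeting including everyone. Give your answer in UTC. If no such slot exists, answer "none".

Ben in UTC: 08:00-12:00, 13:00-14:00 (add 3h to convert from UTC-3).
Bianca in UTC: 08:00-09:00, 10:00-12:00, 15:00-16:00, 17:00-18:00 (subtract 6h to convert from UTC+6).
Oona in UTC: 09:00-12:00, 13:00-14:00, 15:00-18:00 (subtract 6h to convert from UTC+6).
Ben ∩ Bianca: 08:00-09:00, 10:00-12:00.
Ben ∩ Bianca ∩ Oona: 10:00-12:00.
So the common availability across everyone is 10:00-12:00.
The first common window of at least 60 minutes is 10:00-12:00, so the earliest start is 10:00.

10:00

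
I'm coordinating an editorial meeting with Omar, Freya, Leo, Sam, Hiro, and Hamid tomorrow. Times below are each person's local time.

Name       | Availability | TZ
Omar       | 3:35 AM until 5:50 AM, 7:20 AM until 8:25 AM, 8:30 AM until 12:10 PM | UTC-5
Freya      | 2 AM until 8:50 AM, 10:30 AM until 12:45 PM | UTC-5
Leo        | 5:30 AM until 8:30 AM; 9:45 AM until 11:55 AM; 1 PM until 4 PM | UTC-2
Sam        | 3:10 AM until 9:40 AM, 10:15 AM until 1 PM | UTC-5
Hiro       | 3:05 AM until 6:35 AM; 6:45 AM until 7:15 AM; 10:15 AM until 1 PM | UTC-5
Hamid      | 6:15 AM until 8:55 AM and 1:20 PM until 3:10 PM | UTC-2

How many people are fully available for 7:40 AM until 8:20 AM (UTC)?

Omar in UTC: 08:35-10:50, 12:20-13:25, 13:30-17:10 (add 5h to convert from UTC-5).
Freya in UTC: 07:00-13:50, 15:30-17:45 (add 5h to convert from UTC-5).
Leo in UTC: 07:30-10:30, 11:45-13:55, 15:00-18:00 (add 2h to convert from UTC-2).
Sam in UTC: 08:10-14:40, 15:15-18:00 (add 5h to convert from UTC-5).
Hiro in UTC: 08:05-11:35, 11:45-12:15, 15:15-18:00 (add 5h to convert from UTC-5).
Hamid in UTC: 08:15-10:55, 15:20-17:10 (add 2h to convert from UTC-2).
Freya and Leo can make the full 07:40-08:20 slot — that's 2.

2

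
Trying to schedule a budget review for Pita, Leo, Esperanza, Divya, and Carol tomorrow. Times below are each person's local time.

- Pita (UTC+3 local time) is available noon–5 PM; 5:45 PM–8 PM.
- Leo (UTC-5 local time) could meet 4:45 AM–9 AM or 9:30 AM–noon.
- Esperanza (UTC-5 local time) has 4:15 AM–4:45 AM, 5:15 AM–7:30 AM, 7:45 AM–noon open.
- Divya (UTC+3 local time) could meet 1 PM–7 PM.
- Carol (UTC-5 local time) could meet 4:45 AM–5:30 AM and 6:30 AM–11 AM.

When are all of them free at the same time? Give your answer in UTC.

Pita in UTC: 09:00-14:00, 14:45-17:00 (subtract 3h to convert from UTC+3).
Leo in UTC: 09:45-14:00, 14:30-17:00 (add 5h to convert from UTC-5).
Esperanza in UTC: 09:15-09:45, 10:15-12:30, 12:45-17:00 (add 5h to convert from UTC-5).
Divya in UTC: 10:00-16:00 (subtract 3h to convert from UTC+3).
Carol in UTC: 09:45-10:30, 11:30-16:00 (add 5h to convert from UTC-5).
Pita ∩ Leo: 09:45-14:00, 14:45-17:00.
Pita ∩ Leo ∩ Esperanza: 10:15-12:30, 12:45-14:00, 14:45-17:00.
Pita ∩ Leo ∩ Esperanza ∩ Divya: 10:15-12:30, 12:45-14:00, 14:45-16:00.
Pita ∩ Leo ∩ Esperanza ∩ Divya ∩ Carol: 10:15-10:30, 11:30-12:30, 12:45-14:00, 14:45-16:00.
So the common availability across everyone is 10:15-10:30, 11:30-12:30, 12:45-14:00, 14:45-16:00.

10:15-10:30, 11:30-12:30, 12:45-14:00, 14:45-16:00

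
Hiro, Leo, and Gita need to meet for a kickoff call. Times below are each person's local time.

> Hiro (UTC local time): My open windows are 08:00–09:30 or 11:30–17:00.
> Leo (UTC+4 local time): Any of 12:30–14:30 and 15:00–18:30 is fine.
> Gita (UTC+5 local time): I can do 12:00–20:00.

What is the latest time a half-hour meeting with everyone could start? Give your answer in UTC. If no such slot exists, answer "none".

Hiro in UTC: 08:00-09:30, 11:30-17:00.
Leo in UTC: 08:30-10:30, 11:00-14:30 (subtract 4h to convert from UTC+4).
Gita in UTC: 07:00-15:00 (subtract 5h to convert from UTC+5).
Hiro ∩ Leo: 08:30-09:30, 11:30-14:30.
Hiro ∩ Leo ∩ Gita: 08:30-09:30, 11:30-14:30.
Those are the intersection windows.
The last common window of at least 30 minutes is 11:30-14:30; a 30-minute meeting can start as late as 14:00 and still end by 14:30.

14:00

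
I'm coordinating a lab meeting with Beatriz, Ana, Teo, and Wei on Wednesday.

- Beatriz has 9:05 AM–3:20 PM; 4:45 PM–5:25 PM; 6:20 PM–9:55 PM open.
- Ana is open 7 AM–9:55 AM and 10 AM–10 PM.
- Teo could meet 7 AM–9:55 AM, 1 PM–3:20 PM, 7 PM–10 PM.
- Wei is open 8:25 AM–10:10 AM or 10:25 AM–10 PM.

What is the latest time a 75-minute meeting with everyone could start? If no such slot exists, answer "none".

Beatriz ∩ Ana: 09:05-09:55, 10:00-15:20, 16:45-17:25, 18:20-21:55.
Beatriz ∩ Ana ∩ Teo: 09:05-09:55, 13:00-15:20, 19:00-21:55.
Beatriz ∩ Ana ∩ Teo ∩ Wei: 09:05-09:55, 13:00-15:20, 19:00-21:55.
The last common window of at least 75 minutes is 19:00-21:55; a 75-minute meeting can start as late as 20:40 and still end by 21:55.

20:40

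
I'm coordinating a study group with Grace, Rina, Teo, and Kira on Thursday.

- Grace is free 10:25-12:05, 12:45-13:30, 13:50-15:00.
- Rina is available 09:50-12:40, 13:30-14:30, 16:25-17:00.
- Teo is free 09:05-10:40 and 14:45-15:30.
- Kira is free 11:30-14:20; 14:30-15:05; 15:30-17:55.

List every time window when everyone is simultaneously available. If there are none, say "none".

Grace ∩ Rina: 10:25-12:05, 13:50-14:30.
Grace ∩ Rina ∩ Teo: 10:25-10:40.
Grace ∩ Rina ∩ Teo ∩ Kira: ∅.
There is no time when everyone is free.

none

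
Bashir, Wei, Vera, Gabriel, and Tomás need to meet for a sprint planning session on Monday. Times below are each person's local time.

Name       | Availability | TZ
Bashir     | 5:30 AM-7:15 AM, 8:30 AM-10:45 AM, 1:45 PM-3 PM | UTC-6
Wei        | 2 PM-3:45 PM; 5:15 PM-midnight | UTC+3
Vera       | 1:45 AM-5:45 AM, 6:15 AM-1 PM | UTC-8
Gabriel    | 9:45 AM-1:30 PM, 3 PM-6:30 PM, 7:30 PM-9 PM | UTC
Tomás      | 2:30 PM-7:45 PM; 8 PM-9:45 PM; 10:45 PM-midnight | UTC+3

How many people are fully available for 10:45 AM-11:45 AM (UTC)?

2

Bashir in UTC: 11:30-13:15, 14:30-16:45, 19:45-21:00 (add 6h to convert from UTC-6).
Wei in UTC: 11:00-12:45, 14:15-21:00 (subtract 3h to convert from UTC+3).
Vera in UTC: 09:45-13:45, 14:15-21:00 (add 8h to convert from UTC-8).
Gabriel in UTC: 09:45-13:30, 15:00-18:30, 19:30-21:00.
Tomás in UTC: 11:30-16:45, 17:00-18:45, 19:45-21:00 (subtract 3h to convert from UTC+3).
Vera and Gabriel can make the full 10:45-11:45 slot — that's 2.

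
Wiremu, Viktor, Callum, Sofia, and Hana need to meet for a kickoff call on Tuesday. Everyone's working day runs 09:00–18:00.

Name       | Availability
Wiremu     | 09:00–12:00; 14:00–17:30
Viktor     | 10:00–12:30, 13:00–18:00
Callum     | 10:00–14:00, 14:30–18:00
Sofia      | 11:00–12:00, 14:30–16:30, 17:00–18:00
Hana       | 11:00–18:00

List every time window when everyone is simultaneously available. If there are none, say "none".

Wiremu ∩ Viktor: 10:00-12:00, 14:00-17:30.
Wiremu ∩ Viktor ∩ Callum: 10:00-12:00, 14:30-17:30.
Wiremu ∩ Viktor ∩ Callum ∩ Sofia: 11:00-12:00, 14:30-16:30, 17:00-17:30.
Wiremu ∩ Viktor ∩ Callum ∩ Sofia ∩ Hana: 11:00-12:00, 14:30-16:30, 17:00-17:30.

11:00-12:00, 14:30-16:30, 17:00-17:30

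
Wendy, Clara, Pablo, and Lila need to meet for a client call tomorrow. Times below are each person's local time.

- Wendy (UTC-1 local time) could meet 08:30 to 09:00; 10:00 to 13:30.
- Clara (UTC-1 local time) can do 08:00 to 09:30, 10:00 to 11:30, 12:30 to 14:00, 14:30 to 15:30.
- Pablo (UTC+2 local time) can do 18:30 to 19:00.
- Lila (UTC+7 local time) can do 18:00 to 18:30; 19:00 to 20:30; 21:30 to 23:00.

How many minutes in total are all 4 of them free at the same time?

Wendy in UTC: 09:30-10:00, 11:00-14:30 (add 1h to convert from UTC-1).
Clara in UTC: 09:00-10:30, 11:00-12:30, 13:30-15:00, 15:30-16:30 (add 1h to convert from UTC-1).
Pablo in UTC: 16:30-17:00 (subtract 2h to convert from UTC+2).
Lila in UTC: 11:00-11:30, 12:00-13:30, 14:30-16:00 (subtract 7h to convert from UTC+7).
Wendy ∩ Clara: 09:30-10:00, 11:00-12:30, 13:30-14:30.
Wendy ∩ Clara ∩ Pablo: ∅.
Wendy ∩ Clara ∩ Pablo ∩ Lila: ∅.
There is no time when everyone is free.
There is no common window, so the total is 0 minutes.

0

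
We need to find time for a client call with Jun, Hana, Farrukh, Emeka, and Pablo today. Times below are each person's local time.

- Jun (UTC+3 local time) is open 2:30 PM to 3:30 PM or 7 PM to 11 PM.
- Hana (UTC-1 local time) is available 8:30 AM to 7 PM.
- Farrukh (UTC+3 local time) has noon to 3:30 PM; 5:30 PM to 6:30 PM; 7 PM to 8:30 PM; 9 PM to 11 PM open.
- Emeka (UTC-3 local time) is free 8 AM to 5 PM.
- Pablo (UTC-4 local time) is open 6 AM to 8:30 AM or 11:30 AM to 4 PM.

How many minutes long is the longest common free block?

Jun in UTC: 11:30-12:30, 16:00-20:00 (subtract 3h to convert from UTC+3).
Hana in UTC: 09:30-20:00 (add 1h to convert from UTC-1).
Farrukh in UTC: 09:00-12:30, 14:30-15:30, 16:00-17:30, 18:00-20:00 (subtract 3h to convert from UTC+3).
Emeka in UTC: 11:00-20:00 (add 3h to convert from UTC-3).
Pablo in UTC: 10:00-12:30, 15:30-20:00 (add 4h to convert from UTC-4).
Jun ∩ Hana: 11:30-12:30, 16:00-20:00.
Jun ∩ Hana ∩ Farrukh: 11:30-12:30, 16:00-17:30, 18:00-20:00.
Jun ∩ Hana ∩ Farrukh ∩ Emeka: 11:30-12:30, 16:00-17:30, 18:00-20:00.
Jun ∩ Hana ∩ Farrukh ∩ Emeka ∩ Pablo: 11:30-12:30, 16:00-17:30, 18:00-20:00.
So the common availability across everyone is 11:30-12:30, 16:00-17:30, 18:00-20:00.
The longest is 18:00-20:00 at 120 minutes.

120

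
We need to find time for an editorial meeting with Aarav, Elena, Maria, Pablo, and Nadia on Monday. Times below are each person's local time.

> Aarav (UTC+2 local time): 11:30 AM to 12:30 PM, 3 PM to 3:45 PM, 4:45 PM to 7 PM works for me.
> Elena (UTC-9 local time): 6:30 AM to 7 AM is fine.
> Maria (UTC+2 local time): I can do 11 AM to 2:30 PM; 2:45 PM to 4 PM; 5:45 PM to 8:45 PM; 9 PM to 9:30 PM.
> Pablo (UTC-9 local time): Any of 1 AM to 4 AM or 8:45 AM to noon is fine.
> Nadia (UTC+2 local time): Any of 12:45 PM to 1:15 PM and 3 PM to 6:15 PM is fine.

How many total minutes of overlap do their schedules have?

Aarav in UTC: 09:30-10:30, 13:00-13:45, 14:45-17:00 (subtract 2h to convert from UTC+2).
Elena in UTC: 15:30-16:00 (add 9h to convert from UTC-9).
Maria in UTC: 09:00-12:30, 12:45-14:00, 15:45-18:45, 19:00-19:30 (subtract 2h to convert from UTC+2).
Pablo in UTC: 10:00-13:00, 17:45-21:00 (add 9h to convert from UTC-9).
Nadia in UTC: 10:45-11:15, 13:00-16:15 (subtract 2h to convert from UTC+2).
Aarav ∩ Elena: 15:30-16:00.
Aarav ∩ Elena ∩ Maria: 15:45-16:00.
Aarav ∩ Elena ∩ Maria ∩ Pablo: ∅.
Aarav ∩ Elena ∩ Maria ∩ Pablo ∩ Nadia: ∅.
There is no time when everyone is free.
There is no common window, so the total is 0 minutes.

0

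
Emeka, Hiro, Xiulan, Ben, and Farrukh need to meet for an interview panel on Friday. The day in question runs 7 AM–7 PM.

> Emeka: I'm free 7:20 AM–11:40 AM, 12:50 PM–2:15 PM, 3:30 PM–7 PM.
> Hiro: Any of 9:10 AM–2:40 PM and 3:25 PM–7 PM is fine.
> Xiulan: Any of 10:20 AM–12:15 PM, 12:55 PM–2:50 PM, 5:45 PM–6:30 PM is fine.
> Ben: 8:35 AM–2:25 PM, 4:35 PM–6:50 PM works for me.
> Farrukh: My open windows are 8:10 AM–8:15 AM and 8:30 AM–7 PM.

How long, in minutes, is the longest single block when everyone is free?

Emeka ∩ Hiro: 09:10-11:40, 12:50-14:15, 15:30-19:00.
Emeka ∩ Hiro ∩ Xiulan: 10:20-11:40, 12:55-14:15, 17:45-18:30.
Emeka ∩ Hiro ∩ Xiulan ∩ Ben: 10:20-11:40, 12:55-14:15, 17:45-18:30.
Emeka ∩ Hiro ∩ Xiulan ∩ Ben ∩ Farrukh: 10:20-11:40, 12:55-14:15, 17:45-18:30.
The longest is 10:20-11:40 at 80 minutes.

80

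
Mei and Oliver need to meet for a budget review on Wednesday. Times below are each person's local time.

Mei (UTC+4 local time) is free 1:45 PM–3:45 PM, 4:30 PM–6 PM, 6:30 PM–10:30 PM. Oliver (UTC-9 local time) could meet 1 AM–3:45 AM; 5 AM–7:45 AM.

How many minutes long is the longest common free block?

Mei in UTC: 09:45-11:45, 12:30-14:00, 14:30-18:30 (subtract 4h to convert from UTC+4).
Oliver in UTC: 10:00-12:45, 14:00-16:45 (add 9h to convert from UTC-9).
Mei ∩ Oliver: 10:00-11:45, 12:30-12:45, 14:30-16:45.
So the common availability across everyone is 10:00-11:45, 12:30-12:45, 14:30-16:45.
The longest is 14:30-16:45 at 135 minutes.

135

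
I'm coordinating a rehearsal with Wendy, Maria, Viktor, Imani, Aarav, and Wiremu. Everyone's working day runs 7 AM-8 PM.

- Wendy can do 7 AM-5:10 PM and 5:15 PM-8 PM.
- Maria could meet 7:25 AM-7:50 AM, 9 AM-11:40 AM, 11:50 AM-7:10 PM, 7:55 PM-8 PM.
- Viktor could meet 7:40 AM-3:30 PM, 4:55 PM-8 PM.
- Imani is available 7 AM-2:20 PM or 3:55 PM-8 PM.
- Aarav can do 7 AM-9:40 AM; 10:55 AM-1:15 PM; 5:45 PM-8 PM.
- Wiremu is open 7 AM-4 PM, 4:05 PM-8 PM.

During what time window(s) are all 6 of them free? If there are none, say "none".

Wendy ∩ Maria: 07:25-07:50, 09:00-11:40, 11:50-17:10, 17:15-19:10, 19:55-20:00.
Wendy ∩ Maria ∩ Viktor: 07:40-07:50, 09:00-11:40, 11:50-15:30, 16:55-17:10, 17:15-19:10, 19:55-20:00.
Wendy ∩ Maria ∩ Viktor ∩ Imani: 07:40-07:50, 09:00-11:40, 11:50-14:20, 16:55-17:10, 17:15-19:10, 19:55-20:00.
Wendy ∩ Maria ∩ Viktor ∩ Imani ∩ Aarav: 07:40-07:50, 09:00-09:40, 10:55-11:40, 11:50-13:15, 17:45-19:10, 19:55-20:00.
Wendy ∩ Maria ∩ Viktor ∩ Imani ∩ Aarav ∩ Wiremu: 07:40-07:50, 09:00-09:40, 10:55-11:40, 11:50-13:15, 17:45-19:10, 19:55-20:00.

07:40-07:50, 09:00-09:40, 10:55-11:40, 11:50-13:15, 17:45-19:10, 19:55-20:00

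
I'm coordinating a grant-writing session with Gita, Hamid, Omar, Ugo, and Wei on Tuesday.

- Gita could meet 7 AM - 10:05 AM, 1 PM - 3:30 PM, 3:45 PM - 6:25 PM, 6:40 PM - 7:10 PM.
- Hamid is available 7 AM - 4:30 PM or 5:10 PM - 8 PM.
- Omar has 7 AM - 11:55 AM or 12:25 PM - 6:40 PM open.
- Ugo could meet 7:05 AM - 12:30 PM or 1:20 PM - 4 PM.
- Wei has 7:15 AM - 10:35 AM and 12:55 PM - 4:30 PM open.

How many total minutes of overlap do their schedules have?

Gita ∩ Hamid: 07:00-10:05, 13:00-15:30, 15:45-16:30, 17:10-18:25, 18:40-19:10.
Gita ∩ Hamid ∩ Omar: 07:00-10:05, 13:00-15:30, 15:45-16:30, 17:10-18:25.
Gita ∩ Hamid ∩ Omar ∩ Ugo: 07:05-10:05, 13:20-15:30, 15:45-16:00.
Gita ∩ Hamid ∩ Omar ∩ Ugo ∩ Wei: 07:15-10:05, 13:20-15:30, 15:45-16:00.
Summing the common windows: 170 + 130 + 15 = 315 minutes.

315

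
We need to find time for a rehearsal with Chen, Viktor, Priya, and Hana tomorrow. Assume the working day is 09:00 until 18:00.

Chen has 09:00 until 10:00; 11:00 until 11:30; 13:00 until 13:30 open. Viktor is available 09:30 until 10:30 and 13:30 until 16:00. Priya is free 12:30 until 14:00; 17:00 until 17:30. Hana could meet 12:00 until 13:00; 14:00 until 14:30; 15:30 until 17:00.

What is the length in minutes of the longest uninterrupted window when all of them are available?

0

Chen ∩ Viktor: 09:30-10:00.
Chen ∩ Viktor ∩ Priya: ∅.
Chen ∩ Viktor ∩ Priya ∩ Hana: ∅.
There is no time when everyone is free.
No common window exists, so the longest block is 0 minutes.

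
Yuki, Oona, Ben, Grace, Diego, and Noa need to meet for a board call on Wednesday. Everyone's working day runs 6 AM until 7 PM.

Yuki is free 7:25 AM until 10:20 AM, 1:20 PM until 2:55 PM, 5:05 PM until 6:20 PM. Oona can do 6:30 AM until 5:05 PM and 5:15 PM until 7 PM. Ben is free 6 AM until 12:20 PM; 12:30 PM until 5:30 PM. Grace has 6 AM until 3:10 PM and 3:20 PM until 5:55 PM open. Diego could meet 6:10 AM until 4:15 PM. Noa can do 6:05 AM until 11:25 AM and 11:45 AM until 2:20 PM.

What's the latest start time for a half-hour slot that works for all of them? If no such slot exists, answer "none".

Yuki ∩ Oona: 07:25-10:20, 13:20-14:55, 17:15-18:20.
Yuki ∩ Oona ∩ Ben: 07:25-10:20, 13:20-14:55, 17:15-17:30.
Yuki ∩ Oona ∩ Ben ∩ Grace: 07:25-10:20, 13:20-14:55, 17:15-17:30.
Yuki ∩ Oona ∩ Ben ∩ Grace ∩ Diego: 07:25-10:20, 13:20-14:55.
Yuki ∩ Oona ∩ Ben ∩ Grace ∩ Diego ∩ Noa: 07:25-10:20, 13:20-14:20.
Those are the intersection windows.
The last common window of at least 30 minutes is 13:20-14:20; a 30-minute meeting can start as late as 13:50 and still end by 14:20.

13:50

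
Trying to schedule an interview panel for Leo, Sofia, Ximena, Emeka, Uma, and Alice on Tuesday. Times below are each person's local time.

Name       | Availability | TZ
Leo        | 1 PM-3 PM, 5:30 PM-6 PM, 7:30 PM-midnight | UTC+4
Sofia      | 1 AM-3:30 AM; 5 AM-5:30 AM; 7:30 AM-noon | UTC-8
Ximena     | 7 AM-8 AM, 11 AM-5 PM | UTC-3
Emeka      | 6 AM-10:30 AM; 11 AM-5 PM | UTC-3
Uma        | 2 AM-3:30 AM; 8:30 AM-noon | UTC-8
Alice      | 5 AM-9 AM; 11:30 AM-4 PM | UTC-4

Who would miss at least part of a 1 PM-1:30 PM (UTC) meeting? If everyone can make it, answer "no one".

Leo in UTC: 09:00-11:00, 13:30-14:00, 15:30-20:00 (subtract 4h to convert from UTC+4).
Sofia in UTC: 09:00-11:30, 13:00-13:30, 15:30-20:00 (add 8h to convert from UTC-8).
Ximena in UTC: 10:00-11:00, 14:00-20:00 (add 3h to convert from UTC-3).
Emeka in UTC: 09:00-13:30, 14:00-20:00 (add 3h to convert from UTC-3).
Uma in UTC: 10:00-11:30, 16:30-20:00 (add 8h to convert from UTC-8).
Alice in UTC: 09:00-13:00, 15:30-20:00 (add 4h to convert from UTC-4).
Leo: not fully free for 13:00-13:30. Sofia: free for 13:00-13:30. Ximena: not fully free for 13:00-13:30. Emeka: free for 13:00-13:30. Uma: not fully free for 13:00-13:30. Alice: not fully free for 13:00-13:30.

Alice, Leo, Uma, Ximena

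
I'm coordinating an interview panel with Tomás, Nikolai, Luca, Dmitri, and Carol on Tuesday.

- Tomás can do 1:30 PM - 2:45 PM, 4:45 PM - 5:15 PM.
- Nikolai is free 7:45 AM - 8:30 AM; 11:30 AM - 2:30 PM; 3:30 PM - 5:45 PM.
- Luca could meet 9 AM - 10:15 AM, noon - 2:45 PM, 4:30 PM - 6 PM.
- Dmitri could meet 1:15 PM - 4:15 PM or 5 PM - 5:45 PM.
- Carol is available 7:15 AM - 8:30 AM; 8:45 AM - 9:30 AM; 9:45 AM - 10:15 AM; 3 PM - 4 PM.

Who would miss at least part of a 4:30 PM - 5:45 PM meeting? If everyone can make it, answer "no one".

Tomás: not fully free for 16:30-17:45. Nikolai: free for 16:30-17:45. Luca: free for 16:30-17:45. Dmitri: not fully free for 16:30-17:45. Carol: not fully free for 16:30-17:45.

Carol, Dmitri, Tomás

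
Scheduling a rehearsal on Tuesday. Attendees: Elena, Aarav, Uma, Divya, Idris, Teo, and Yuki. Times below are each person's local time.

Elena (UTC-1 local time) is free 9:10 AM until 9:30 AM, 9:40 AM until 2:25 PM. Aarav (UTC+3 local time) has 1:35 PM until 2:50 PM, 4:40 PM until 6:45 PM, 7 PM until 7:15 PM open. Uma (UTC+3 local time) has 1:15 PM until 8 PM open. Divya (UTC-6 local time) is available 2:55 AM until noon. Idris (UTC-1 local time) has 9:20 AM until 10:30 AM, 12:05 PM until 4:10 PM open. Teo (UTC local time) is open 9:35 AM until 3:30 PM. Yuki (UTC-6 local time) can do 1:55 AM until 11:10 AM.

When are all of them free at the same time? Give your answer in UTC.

10:40-11:30, 13:40-15:25

Elena in UTC: 10:10-10:30, 10:40-15:25 (add 1h to convert from UTC-1).
Aarav in UTC: 10:35-11:50, 13:40-15:45, 16:00-16:15 (subtract 3h to convert from UTC+3).
Uma in UTC: 10:15-17:00 (subtract 3h to convert from UTC+3).
Divya in UTC: 08:55-18:00 (add 6h to convert from UTC-6).
Idris in UTC: 10:20-11:30, 13:05-17:10 (add 1h to convert from UTC-1).
Teo in UTC: 09:35-15:30.
Yuki in UTC: 07:55-17:10 (add 6h to convert from UTC-6).
Elena ∩ Aarav: 10:40-11:50, 13:40-15:25.
Elena ∩ Aarav ∩ Uma: 10:40-11:50, 13:40-15:25.
Elena ∩ Aarav ∩ Uma ∩ Divya: 10:40-11:50, 13:40-15:25.
Elena ∩ Aarav ∩ Uma ∩ Divya ∩ Idris: 10:40-11:30, 13:40-15:25.
Elena ∩ Aarav ∩ Uma ∩ Divya ∩ Idris ∩ Teo: 10:40-11:30, 13:40-15:25.
Elena ∩ Aarav ∩ Uma ∩ Divya ∩ Idris ∩ Teo ∩ Yuki: 10:40-11:30, 13:40-15:25.
Those are the intersection windows.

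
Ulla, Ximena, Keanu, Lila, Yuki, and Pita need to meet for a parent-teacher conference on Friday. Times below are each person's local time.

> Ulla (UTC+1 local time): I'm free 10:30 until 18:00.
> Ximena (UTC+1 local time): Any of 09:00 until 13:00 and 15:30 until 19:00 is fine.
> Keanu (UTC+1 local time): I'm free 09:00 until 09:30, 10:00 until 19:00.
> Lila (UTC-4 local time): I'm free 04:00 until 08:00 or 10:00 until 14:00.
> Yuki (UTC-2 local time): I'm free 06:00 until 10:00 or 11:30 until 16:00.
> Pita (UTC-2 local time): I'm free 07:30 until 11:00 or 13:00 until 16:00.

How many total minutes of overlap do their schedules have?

Ulla in UTC: 09:30-17:00 (subtract 1h to convert from UTC+1).
Ximena in UTC: 08:00-12:00, 14:30-18:00 (subtract 1h to convert from UTC+1).
Keanu in UTC: 08:00-08:30, 09:00-18:00 (subtract 1h to convert from UTC+1).
Lila in UTC: 08:00-12:00, 14:00-18:00 (add 4h to convert from UTC-4).
Yuki in UTC: 08:00-12:00, 13:30-18:00 (add 2h to convert from UTC-2).
Pita in UTC: 09:30-13:00, 15:00-18:00 (add 2h to convert from UTC-2).
Ulla ∩ Ximena: 09:30-12:00, 14:30-17:00.
Ulla ∩ Ximena ∩ Keanu: 09:30-12:00, 14:30-17:00.
Ulla ∩ Ximena ∩ Keanu ∩ Lila: 09:30-12:00, 14:30-17:00.
Ulla ∩ Ximena ∩ Keanu ∩ Lila ∩ Yuki: 09:30-12:00, 14:30-17:00.
Ulla ∩ Ximena ∩ Keanu ∩ Lila ∩ Yuki ∩ Pita: 09:30-12:00, 15:00-17:00.
Summing the common windows: 150 + 120 = 270 minutes.

270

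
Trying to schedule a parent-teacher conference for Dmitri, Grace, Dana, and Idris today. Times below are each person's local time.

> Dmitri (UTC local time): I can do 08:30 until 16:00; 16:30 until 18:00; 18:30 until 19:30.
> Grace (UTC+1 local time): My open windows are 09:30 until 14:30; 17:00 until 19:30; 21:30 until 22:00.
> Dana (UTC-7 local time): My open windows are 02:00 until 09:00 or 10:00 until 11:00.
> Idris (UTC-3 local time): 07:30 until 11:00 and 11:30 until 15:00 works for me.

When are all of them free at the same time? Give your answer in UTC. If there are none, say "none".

Dmitri in UTC: 08:30-16:00, 16:30-18:00, 18:30-19:30.
Grace in UTC: 08:30-13:30, 16:00-18:30, 20:30-21:00 (subtract 1h to convert from UTC+1).
Dana in UTC: 09:00-16:00, 17:00-18:00 (add 7h to convert from UTC-7).
Idris in UTC: 10:30-14:00, 14:30-18:00 (add 3h to convert from UTC-3).
Dmitri ∩ Grace: 08:30-13:30, 16:30-18:00.
Dmitri ∩ Grace ∩ Dana: 09:00-13:30, 17:00-18:00.
Dmitri ∩ Grace ∩ Dana ∩ Idris: 10:30-13:30, 17:00-18:00.

10:30-13:30, 17:00-18:00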